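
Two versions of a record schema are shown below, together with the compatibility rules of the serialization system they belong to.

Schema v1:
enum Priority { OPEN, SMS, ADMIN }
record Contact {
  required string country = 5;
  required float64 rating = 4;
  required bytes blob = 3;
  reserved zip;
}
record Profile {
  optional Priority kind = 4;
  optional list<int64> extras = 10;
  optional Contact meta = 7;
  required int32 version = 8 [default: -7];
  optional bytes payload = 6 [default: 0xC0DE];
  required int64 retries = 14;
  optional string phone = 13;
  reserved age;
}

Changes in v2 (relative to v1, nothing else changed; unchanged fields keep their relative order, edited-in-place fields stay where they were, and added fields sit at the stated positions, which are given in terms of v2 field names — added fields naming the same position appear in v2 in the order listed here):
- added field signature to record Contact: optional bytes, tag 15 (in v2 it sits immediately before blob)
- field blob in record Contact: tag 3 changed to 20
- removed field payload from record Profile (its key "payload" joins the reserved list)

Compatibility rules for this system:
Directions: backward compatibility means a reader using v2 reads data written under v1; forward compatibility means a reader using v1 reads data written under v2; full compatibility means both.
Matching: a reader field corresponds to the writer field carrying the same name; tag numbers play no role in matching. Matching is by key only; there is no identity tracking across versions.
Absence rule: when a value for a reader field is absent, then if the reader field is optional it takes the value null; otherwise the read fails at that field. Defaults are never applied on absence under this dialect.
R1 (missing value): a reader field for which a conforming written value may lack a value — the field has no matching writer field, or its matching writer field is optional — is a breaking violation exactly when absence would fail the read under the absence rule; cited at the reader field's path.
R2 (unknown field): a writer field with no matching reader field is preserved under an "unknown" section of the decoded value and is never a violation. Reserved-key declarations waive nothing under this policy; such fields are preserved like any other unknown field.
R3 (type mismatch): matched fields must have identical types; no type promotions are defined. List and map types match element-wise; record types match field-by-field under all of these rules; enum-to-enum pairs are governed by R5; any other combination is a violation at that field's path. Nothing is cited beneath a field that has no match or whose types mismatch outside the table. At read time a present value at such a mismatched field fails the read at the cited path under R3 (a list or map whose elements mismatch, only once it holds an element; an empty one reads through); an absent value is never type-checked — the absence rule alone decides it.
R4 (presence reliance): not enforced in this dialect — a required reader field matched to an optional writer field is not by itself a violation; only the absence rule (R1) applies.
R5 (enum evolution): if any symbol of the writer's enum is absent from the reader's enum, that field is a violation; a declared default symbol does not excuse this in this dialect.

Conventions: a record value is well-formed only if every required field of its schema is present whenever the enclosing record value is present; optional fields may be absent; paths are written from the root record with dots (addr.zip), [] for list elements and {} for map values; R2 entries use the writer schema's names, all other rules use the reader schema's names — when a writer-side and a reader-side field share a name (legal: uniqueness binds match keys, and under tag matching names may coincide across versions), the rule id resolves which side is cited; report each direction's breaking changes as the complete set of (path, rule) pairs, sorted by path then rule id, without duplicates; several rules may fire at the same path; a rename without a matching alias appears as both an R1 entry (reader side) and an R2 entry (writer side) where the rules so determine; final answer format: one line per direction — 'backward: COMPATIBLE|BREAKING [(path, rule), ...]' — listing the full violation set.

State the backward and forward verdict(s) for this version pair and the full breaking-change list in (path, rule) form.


arrows below run writer -> reader for Profile
checking backward for Profile: reader v2 against writer v1:
  kind: paired with writer kind (Priority -> Priority; writer optional)
  extras: paired with writer extras (list<int64> -> list<int64>; writer optional)
  meta: paired with writer meta (Contact -> Contact; writer optional)
  version: paired with writer version (int32 -> int32; writer required)
  retries: paired with writer retries (int64 -> int64; writer required)
  phone: paired with writer phone (string -> string; writer optional)
  payload (writer side), unknown to reader
  meta.country: paired with writer meta.country (string -> string; writer required)
  meta.rating: paired with writer meta.rating (float64 -> float64; writer required)
  meta.signature: no writer match
  meta.blob: paired with writer meta.blob (bytes -> bytes; writer required)
  => no violations; backward on Profile: COMPATIBLE
checking forward for Profile: reader v1 against writer v2:
  kind: paired with writer kind (Priority -> Priority; writer optional)
  extras: paired with writer extras (list<int64> -> list<int64>; writer optional)
  meta: paired with writer meta (Contact -> Contact; writer optional)
  version: paired with writer version (int32 -> int32; writer required)
  payload: no writer match
  retries: paired with writer retries (int64 -> int64; writer required)
  phone: paired with writer phone (string -> string; writer optional)
  meta.country: paired with writer meta.country (string -> string; writer required)
  meta.rating: paired with writer meta.rating (float64 -> float64; writer required)
  meta.blob: paired with writer meta.blob (bytes -> bytes; writer required)
  meta.signature (writer side), unknown to reader
  => no violations; forward on Profile: COMPATIBLE

backward: COMPATIBLE []; forward: COMPATIBLE []


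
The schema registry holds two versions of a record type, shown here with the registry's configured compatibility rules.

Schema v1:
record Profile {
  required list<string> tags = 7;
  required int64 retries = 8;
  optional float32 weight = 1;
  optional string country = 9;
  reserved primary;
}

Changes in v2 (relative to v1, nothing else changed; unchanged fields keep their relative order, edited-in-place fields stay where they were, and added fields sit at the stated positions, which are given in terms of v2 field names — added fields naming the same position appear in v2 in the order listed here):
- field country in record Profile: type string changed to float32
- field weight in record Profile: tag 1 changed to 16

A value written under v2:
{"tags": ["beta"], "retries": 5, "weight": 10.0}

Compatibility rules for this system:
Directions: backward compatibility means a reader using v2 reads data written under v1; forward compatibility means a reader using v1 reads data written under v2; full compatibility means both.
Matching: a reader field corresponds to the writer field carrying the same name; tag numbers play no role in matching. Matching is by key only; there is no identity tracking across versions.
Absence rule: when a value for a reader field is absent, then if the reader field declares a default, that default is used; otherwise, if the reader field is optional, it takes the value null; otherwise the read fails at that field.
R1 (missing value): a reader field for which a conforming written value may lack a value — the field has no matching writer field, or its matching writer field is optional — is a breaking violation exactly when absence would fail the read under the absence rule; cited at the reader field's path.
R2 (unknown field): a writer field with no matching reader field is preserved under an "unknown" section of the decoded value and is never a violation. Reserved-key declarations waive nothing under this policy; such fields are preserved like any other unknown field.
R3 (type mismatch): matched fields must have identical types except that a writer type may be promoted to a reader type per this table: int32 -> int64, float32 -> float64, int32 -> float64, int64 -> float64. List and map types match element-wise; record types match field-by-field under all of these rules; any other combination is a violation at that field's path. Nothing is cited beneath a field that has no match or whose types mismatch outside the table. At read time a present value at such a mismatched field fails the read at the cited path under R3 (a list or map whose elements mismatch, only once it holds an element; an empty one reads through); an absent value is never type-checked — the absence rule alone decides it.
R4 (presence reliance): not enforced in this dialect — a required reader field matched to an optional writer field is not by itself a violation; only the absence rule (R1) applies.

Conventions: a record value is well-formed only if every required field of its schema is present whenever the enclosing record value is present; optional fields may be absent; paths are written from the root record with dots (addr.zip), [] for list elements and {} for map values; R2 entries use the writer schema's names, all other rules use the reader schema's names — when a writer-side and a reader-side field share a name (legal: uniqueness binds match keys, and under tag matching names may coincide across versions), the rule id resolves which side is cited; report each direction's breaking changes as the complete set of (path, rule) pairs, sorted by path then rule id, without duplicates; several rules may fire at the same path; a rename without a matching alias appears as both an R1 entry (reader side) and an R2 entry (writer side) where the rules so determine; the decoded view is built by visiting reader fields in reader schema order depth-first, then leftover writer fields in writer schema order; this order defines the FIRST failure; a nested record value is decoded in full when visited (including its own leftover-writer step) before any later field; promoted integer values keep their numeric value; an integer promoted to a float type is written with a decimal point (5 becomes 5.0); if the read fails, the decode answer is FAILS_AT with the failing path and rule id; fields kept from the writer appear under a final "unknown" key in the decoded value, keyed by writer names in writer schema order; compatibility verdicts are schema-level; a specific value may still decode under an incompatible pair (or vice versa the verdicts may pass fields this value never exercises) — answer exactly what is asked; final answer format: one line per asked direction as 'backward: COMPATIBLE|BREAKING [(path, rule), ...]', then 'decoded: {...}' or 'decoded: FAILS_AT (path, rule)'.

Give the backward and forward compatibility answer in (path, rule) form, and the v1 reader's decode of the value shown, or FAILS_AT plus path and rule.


backward: BREAKING [(country, R3)]; forward: BREAKING [(country, R3)]; decoded: {"tags": ["beta"], "retries": 5, "weight": 10.0, "country": null}

arrows below run writer -> reader for Profile
backward on Profile — v2 reading data written by v1:
  list<string> -> list<string>, writer required: tags aligns to tags
  int64 -> int64, writer required: retries aligns to retries
  float32 -> float32, writer optional: weight aligns to weight
  string -> float32, writer optional: country aligns to country
  violation R3 at country
  => backward verdict for Profile: BREAKING, 1 violation(s)
forward on Profile — v1 reading data written by v2:
  list<string> -> list<string>, writer required: tags aligns to tags
  int64 -> int64, writer required: retries aligns to retries
  float32 -> float32, writer optional: weight aligns to weight
  float32 -> string, writer optional: country aligns to country
  violation R3 at country
  => forward verdict for Profile: BREAKING, 1 violation(s)
migrating the Profile value to v1:
  tags := ["beta"]
  retries := 5
  weight := 10.0
  country := null (absent, optional -> null)
  => decoded: {"tags": ["beta"], "retries": 5, "weight": 10.0, "country": null}


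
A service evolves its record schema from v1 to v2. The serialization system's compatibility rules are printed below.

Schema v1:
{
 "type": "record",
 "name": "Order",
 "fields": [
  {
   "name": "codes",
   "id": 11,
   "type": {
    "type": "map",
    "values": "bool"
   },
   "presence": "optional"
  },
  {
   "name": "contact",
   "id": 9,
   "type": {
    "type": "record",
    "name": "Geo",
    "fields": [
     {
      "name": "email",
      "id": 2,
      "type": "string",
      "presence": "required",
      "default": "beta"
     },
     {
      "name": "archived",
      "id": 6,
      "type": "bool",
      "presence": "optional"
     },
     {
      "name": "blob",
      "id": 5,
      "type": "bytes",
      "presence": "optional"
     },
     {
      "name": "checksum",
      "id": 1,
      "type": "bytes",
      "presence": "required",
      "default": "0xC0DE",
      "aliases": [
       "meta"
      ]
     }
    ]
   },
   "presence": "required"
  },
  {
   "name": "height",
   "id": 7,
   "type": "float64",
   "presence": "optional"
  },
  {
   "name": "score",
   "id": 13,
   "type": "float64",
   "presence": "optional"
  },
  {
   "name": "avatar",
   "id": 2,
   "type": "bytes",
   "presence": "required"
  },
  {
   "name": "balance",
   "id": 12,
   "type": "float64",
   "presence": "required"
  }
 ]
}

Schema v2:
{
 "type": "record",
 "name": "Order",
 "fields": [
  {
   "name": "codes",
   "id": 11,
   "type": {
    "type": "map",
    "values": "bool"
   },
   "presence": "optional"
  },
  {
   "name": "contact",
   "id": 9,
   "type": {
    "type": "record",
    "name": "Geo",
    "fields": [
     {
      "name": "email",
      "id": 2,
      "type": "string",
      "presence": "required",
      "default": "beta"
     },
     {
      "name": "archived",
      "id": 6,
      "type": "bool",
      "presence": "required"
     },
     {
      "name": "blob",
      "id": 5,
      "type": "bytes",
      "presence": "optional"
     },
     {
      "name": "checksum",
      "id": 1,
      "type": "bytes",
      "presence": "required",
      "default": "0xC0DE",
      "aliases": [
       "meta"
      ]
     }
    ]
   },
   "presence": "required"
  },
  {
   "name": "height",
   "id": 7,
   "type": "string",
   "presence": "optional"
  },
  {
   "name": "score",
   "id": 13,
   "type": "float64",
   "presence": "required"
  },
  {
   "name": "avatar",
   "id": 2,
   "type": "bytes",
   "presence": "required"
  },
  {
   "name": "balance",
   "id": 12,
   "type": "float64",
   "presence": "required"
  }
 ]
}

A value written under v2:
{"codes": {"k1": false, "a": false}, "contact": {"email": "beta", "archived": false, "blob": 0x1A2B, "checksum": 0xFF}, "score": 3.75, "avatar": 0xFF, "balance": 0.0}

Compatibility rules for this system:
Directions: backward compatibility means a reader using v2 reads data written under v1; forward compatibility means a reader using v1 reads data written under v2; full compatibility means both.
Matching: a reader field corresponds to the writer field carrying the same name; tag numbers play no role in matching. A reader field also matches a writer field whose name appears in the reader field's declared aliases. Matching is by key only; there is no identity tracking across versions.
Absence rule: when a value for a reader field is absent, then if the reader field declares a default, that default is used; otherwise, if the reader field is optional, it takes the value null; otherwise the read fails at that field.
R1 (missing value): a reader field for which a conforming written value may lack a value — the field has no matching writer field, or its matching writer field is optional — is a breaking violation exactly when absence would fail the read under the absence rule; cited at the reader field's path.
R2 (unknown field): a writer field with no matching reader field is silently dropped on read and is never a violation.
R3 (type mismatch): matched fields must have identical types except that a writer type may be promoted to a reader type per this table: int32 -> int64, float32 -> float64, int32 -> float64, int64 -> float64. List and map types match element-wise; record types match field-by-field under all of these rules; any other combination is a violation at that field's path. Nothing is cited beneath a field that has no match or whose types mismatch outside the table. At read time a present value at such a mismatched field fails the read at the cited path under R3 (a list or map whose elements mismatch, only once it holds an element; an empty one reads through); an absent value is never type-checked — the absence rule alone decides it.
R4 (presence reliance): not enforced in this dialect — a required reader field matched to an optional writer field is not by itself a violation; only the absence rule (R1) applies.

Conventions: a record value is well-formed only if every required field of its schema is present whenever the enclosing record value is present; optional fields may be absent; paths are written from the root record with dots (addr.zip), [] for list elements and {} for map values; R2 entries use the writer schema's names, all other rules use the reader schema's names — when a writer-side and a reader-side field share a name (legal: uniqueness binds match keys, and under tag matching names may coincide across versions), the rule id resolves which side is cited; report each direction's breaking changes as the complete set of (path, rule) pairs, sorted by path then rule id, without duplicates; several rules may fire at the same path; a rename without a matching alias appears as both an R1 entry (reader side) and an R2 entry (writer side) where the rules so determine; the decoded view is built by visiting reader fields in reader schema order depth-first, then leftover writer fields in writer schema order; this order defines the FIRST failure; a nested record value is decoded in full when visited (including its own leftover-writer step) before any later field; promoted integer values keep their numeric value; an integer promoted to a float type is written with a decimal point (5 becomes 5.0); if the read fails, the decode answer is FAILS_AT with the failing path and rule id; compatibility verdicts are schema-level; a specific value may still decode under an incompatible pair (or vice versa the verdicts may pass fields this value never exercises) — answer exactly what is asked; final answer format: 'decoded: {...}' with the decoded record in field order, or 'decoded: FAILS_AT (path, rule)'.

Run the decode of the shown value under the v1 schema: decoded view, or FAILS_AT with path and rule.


each type pair in Order: writer, then reader
migrating the Order value to v1:
  codes := {"k1": false, "a": false}
  contact.email := "beta"
  contact.archived := false
  contact.blob := 0x1A2B
  contact.checksum := 0xFF
  height := null (not supplied -> null)
  score := 3.75
  avatar := 0xFF
  balance := 0.0
  => decoded: {"codes": {"k1": false, "a": false}, "contact": {"email": "beta", "archived": false, "blob": 0x1A2B, "checksum": 0xFF}, "height": null, "score": 3.75, "avatar": 0xFF, "balance": 0.0}
ruling out the remaining Order differences:
  field score in record Order: optional changed to required -> shifts the Order verdicts, not this decode
  field archived in record Geo: optional changed to required -> shifts the Order verdicts, not this decode
  field height in record Order: type float64 changed to string -> shifts the Order verdicts, not this decode

decoded: {"codes": {"k1": false, "a": false}, "contact": {"email": "beta", "archived": false, "blob": 0x1A2B, "checksum": 0xFF}, "height": null, "score": 3.75, "avatar": 0xFF, "balance": 0.0}


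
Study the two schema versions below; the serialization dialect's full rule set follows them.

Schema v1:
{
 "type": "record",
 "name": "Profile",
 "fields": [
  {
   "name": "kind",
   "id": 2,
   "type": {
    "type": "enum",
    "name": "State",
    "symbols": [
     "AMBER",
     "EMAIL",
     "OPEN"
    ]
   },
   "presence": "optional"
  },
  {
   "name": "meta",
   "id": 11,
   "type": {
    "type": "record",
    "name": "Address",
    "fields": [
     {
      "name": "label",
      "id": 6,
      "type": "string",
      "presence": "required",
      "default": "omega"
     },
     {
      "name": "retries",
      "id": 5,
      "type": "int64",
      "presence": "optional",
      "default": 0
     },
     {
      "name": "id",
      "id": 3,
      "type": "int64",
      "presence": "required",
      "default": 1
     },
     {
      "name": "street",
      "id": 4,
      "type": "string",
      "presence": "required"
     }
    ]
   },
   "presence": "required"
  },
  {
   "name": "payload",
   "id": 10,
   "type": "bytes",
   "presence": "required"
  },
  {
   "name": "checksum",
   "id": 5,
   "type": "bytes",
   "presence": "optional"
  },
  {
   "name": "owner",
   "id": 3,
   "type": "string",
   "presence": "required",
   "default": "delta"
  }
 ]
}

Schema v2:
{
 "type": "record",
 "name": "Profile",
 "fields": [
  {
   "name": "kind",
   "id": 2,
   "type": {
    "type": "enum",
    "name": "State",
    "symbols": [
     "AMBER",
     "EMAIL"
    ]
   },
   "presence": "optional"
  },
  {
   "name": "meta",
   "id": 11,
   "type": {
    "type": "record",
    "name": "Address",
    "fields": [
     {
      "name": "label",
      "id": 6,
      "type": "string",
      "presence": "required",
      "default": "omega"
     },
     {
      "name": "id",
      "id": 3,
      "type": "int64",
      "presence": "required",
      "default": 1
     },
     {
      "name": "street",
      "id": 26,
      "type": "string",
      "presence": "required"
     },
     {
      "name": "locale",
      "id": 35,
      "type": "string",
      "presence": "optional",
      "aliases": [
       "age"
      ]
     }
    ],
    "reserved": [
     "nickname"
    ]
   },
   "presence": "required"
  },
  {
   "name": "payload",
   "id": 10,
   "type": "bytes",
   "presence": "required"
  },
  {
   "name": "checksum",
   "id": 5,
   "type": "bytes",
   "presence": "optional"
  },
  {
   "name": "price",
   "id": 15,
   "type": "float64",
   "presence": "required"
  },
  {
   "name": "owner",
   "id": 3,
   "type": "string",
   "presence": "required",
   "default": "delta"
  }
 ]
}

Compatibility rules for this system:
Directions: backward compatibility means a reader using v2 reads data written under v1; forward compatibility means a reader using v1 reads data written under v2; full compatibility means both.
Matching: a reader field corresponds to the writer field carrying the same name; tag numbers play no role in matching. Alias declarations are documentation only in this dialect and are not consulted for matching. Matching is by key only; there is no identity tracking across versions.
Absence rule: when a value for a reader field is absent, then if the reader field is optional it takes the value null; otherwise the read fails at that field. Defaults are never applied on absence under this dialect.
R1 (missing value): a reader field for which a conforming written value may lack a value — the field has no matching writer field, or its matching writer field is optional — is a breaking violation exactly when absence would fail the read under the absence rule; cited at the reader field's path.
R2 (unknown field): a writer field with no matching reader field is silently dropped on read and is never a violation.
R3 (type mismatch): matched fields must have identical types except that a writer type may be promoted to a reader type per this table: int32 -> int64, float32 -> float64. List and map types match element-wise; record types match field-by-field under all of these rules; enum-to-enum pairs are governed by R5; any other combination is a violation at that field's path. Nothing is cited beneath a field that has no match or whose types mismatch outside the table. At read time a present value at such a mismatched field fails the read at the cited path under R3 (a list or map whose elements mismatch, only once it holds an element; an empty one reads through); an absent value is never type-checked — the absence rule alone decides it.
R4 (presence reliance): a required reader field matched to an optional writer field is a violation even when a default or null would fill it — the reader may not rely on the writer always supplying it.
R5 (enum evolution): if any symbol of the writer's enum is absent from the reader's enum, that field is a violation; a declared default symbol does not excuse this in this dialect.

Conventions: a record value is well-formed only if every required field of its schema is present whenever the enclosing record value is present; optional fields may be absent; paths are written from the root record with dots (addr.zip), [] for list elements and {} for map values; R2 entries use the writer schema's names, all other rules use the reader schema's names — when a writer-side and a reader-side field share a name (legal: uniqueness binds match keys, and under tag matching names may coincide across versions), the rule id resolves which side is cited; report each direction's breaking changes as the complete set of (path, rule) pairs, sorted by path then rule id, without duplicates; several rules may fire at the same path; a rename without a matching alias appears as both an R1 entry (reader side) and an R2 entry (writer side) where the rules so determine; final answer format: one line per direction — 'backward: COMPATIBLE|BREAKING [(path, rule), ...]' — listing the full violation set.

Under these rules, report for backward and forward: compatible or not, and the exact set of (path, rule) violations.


backward: BREAKING [(kind, R5), (price, R1)]; forward: COMPATIBLE []

the writer's type comes first in each Profile pair
checking backward for Profile: reader v2 against writer v1:
  kind: paired with writer kind (State -> State; writer optional)
  meta: paired with writer meta (Address -> Address; writer required)
  payload: paired with writer payload (bytes -> bytes; writer required)
  checksum: paired with writer checksum (bytes -> bytes; writer optional)
  no writer field matches reader price
  owner: paired with writer owner (string -> string; writer required)
  meta.label: paired with writer meta.label (string -> string; writer required)
  meta.id: paired with writer meta.id (int64 -> int64; writer required)
  meta.street: paired with writer meta.street (string -> string; writer required)
  no writer field matches reader meta.locale
  writer field meta.retries has no reader counterpart
  violation R5 at kind
  violation R1 at price
  backward on Profile therefore BREAKING (2)
checking forward for Profile: reader v1 against writer v2:
  kind: paired with writer kind (State -> State; writer optional)
  meta: paired with writer meta (Address -> Address; writer required)
  payload: paired with writer payload (bytes -> bytes; writer required)
  checksum: paired with writer checksum (bytes -> bytes; writer optional)
  owner: paired with writer owner (string -> string; writer required)
  writer field price has no reader counterpart
  meta.label: paired with writer meta.label (string -> string; writer required)
  no writer field matches reader meta.retries
  meta.id: paired with writer meta.id (int64 -> int64; writer required)
  meta.street: paired with writer meta.street (string -> string; writer required)
  writer field meta.locale has no reader counterpart
  => forward verdict for Profile: COMPATIBLE, no violations


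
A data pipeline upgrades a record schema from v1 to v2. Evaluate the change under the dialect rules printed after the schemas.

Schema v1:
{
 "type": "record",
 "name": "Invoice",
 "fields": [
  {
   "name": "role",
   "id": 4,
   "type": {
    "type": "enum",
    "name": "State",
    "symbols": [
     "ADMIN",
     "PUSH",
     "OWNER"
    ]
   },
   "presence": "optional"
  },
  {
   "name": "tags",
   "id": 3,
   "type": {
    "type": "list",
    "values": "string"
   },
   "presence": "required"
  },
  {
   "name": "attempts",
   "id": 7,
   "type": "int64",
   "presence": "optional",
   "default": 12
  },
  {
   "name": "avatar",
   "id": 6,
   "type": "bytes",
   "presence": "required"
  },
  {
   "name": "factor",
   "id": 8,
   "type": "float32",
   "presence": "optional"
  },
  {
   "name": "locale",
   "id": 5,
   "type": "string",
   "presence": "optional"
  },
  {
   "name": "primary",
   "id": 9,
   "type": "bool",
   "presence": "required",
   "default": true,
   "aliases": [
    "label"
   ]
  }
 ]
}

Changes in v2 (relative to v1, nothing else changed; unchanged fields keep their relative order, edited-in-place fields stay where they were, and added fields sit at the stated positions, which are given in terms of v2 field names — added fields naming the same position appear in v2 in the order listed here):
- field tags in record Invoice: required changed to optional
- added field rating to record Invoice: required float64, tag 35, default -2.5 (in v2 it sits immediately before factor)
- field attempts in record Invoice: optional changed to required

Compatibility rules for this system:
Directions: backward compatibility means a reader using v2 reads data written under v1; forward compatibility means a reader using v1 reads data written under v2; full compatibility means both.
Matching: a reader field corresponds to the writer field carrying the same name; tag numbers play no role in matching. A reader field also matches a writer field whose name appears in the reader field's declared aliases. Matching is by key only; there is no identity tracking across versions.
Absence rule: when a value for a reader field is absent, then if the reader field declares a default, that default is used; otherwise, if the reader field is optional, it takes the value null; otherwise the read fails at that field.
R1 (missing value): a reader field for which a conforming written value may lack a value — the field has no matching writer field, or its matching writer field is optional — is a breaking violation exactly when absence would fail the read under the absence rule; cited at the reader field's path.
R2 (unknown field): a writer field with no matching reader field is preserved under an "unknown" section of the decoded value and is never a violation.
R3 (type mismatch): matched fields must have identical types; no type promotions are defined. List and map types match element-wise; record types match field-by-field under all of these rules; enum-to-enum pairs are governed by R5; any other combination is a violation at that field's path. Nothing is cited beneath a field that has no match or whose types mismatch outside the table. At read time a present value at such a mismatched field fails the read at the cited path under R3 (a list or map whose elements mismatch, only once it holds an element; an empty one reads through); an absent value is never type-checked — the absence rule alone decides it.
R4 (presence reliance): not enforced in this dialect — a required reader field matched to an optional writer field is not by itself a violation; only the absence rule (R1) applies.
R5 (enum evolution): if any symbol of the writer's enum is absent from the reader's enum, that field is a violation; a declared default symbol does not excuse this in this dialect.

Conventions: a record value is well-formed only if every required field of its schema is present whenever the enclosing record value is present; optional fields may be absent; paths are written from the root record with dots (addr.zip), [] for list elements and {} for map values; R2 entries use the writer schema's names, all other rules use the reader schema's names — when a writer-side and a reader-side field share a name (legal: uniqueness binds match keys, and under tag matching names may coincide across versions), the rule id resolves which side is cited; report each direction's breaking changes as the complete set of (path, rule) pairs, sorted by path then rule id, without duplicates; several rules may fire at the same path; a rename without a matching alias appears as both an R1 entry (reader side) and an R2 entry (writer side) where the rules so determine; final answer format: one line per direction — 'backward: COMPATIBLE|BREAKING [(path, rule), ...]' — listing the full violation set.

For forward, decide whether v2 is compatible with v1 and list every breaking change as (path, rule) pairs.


each type pair in Invoice: writer, then reader
forward pass over Invoice, reader schema v1, writer schema v2:
  State -> State, writer optional: role aligns to role
  list<string> -> list<string>, writer optional: tags aligns to tags
  int64 -> int64, writer required: attempts aligns to attempts
  bytes -> bytes, writer required: avatar aligns to avatar
  float32 -> float32, writer optional: factor aligns to factor
  string -> string, writer optional: locale aligns to locale
  bool -> bool, writer required: primary aligns to primary
  writer rating: unknown to reader
  R1 fires at tags
  => 1 violation(s): forward is BREAKING for Invoice
checking off the Invoice differences that do not matter here:
  added field rating to record Invoice: required float64, tag 35, default -2.5 (in v2 it sits immediately before factor) -> no rule fires on it in Invoice's dialect; the asked verdict holds
  field attempts in record Invoice: optional changed to required -> no rule fires on it in Invoice's dialect; the asked verdict holds

forward: BREAKING [(tags, R1)]


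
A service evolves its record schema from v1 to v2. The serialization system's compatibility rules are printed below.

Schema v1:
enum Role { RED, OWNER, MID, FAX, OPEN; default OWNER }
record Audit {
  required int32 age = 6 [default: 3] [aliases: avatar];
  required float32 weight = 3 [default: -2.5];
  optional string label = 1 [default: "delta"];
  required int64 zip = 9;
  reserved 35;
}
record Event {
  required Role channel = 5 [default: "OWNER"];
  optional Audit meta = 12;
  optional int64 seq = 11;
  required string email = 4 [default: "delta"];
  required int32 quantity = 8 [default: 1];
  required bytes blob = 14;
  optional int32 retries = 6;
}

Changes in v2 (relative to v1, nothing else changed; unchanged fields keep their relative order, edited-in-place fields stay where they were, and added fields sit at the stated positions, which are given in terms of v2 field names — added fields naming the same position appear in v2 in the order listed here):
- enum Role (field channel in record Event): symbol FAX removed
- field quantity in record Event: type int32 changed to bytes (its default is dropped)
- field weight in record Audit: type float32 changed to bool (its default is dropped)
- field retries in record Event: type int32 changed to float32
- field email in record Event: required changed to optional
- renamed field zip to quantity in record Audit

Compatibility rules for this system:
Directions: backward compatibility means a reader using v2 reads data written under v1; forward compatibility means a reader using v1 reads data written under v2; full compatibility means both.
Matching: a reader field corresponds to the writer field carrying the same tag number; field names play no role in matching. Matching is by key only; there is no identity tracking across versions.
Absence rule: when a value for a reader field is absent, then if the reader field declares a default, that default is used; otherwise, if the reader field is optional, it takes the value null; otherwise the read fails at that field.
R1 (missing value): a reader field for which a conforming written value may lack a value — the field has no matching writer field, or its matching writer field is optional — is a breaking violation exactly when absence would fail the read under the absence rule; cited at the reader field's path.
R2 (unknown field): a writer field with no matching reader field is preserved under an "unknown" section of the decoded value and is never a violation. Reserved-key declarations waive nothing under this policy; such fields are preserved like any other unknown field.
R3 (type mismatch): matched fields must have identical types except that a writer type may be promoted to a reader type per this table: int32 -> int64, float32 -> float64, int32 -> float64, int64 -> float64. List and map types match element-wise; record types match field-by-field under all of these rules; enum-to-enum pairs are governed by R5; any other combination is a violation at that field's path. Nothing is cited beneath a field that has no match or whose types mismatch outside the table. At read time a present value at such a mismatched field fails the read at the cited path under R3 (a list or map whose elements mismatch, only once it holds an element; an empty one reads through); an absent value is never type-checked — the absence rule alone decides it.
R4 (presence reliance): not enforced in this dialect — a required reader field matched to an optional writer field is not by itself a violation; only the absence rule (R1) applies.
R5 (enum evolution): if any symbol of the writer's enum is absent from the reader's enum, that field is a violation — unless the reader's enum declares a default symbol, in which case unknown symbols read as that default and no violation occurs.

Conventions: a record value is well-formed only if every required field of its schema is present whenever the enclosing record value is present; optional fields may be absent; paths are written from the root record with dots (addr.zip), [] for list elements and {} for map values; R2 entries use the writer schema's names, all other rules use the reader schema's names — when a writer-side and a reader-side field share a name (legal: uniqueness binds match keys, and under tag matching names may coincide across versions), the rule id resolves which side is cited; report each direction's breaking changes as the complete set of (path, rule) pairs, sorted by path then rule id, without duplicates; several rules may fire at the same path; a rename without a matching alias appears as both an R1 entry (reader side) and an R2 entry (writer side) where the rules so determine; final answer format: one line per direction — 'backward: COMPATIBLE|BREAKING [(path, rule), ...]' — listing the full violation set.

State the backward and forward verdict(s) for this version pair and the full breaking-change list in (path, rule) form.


arrows below run writer -> reader for Event
backward analysis of Event with v2 as reader and v1 as writer:
  writer required, Role -> Role: reader channel maps from writer channel
  writer optional, Audit -> Audit: reader meta maps from writer meta
  writer optional, int64 -> int64: reader seq maps from writer seq
  writer required, string -> string: reader email maps from writer email
  writer required, int32 -> bytes: reader quantity maps from writer quantity
  writer required, bytes -> bytes: reader blob maps from writer blob
  writer optional, int32 -> float32: reader retries maps from writer retries
  writer required, int32 -> int32: reader meta.age maps from writer meta.age
  writer required, float32 -> bool: reader meta.weight maps from writer meta.weight
  writer optional, string -> string: reader meta.label maps from writer meta.label
  writer required, int64 -> int64: reader meta.quantity maps from writer meta.zip
  R3 fires at meta.weight
  R3 fires at quantity
  R3 fires at retries
  => backward verdict for Event: BREAKING, 3 violation(s)
forward analysis of Event with v1 as reader and v2 as writer:
  writer required, Role -> Role: reader channel maps from writer channel
  writer optional, Audit -> Audit: reader meta maps from writer meta
  writer optional, int64 -> int64: reader seq maps from writer seq
  writer optional, string -> string: reader email maps from writer email
  writer required, bytes -> int32: reader quantity maps from writer quantity
  writer required, bytes -> bytes: reader blob maps from writer blob
  writer optional, float32 -> int32: reader retries maps from writer retries
  writer required, int32 -> int32: reader meta.age maps from writer meta.age
  writer required, bool -> float32: reader meta.weight maps from writer meta.weight
  writer optional, string -> string: reader meta.label maps from writer meta.label
  writer required, int64 -> int64: reader meta.zip maps from writer meta.quantity
  R3 fires at meta.weight
  R3 fires at quantity
  R3 fires at retries
  => forward verdict for Event: BREAKING, 3 violation(s)

backward: BREAKING [(meta.weight, R3), (quantity, R3), (retries, R3)]; forward: BREAKING [(meta.weight, R3), (quantity, R3), (retries, R3)]
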